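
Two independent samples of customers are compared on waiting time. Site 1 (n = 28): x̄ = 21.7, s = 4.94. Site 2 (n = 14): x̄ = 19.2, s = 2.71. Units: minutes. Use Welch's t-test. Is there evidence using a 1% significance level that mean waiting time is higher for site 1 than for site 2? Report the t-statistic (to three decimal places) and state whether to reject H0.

t = 2.116; fail to reject H0

Let group 1 = site 1, group 2 = site 2. H0: μ_1 = μ_2; H1: μ_1 > μ_2 (Welch's two-sample t-test, right-tailed).
t = (x̄_1 − x̄_2)/√(s_1²/n_1 + s_2²/n_2) = (21.7 − 19.2)/√(4.94²/28 + 2.71²/14) = 2.116
Welch–Satterthwaite df ≈ 39.54
p-value = P(T ≥ 2.116) ≈ 0.020
Since p ≈ 0.020 > α = 0.01, fail to reject H0; the data do not provide sufficient evidence against H0.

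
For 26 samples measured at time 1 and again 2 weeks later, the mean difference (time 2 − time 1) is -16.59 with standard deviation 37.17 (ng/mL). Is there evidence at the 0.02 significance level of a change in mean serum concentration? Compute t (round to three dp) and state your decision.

H0: μ_d = 0; H1: μ_d ≠ 0 (paired t-test on the differences, two-sided).
t = d̄/(s_d/√n) = -16.59/(37.17/√26) = -2.276
df = n − 1 = 25
Two-sided p-value ≈ 0.032
Since p ≈ 0.032 > α = 0.02, fail to reject H0; the evidence is not statistically significant.

t = -2.276; fail to reject H0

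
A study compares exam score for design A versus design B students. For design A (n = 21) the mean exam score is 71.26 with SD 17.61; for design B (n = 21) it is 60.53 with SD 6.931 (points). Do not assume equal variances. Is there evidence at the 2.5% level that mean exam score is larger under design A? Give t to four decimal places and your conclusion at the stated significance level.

Let group 1 = design A, group 2 = design B. H0: μ_1 = μ_2; H1: μ_1 > μ_2 (Welch's two-sample t-test, right-tailed).
t = (x̄_1 − x̄_2)/√(s_1²/n_1 + s_2²/n_2) = (71.26 − 60.53)/√(17.61²/21 + 6.931²/21) = 2.5982
Welch–Satterthwaite df ≈ 26.05
p-value = P(T ≥ 2.5982) ≈ 0.008
Since p ≈ 0.008 < α = 0.025, reject H0; the data support H1.

t = 2.5982; reject H0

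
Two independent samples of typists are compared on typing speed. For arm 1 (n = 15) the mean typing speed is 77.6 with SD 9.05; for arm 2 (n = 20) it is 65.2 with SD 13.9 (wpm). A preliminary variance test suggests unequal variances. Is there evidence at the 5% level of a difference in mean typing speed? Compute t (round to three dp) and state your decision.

Let group 1 = arm 1, group 2 = arm 2. H0: μ_1 = μ_2; H1: μ_1 ≠ μ_2 (Welch's two-sample t-test, two-sided).
t = (x̄_1 − x̄_2)/√(s_1²/n_1 + s_2²/n_2) = (77.6 − 65.2)/√(9.05²/15 + 13.9²/20) = 3.189
Welch–Satterthwaite df ≈ 32.47
Two-sided p-value ≈ 0.003
Since p ≈ 0.003 < α = 0.05, reject H0; the data support H1.

t = 3.189; reject H0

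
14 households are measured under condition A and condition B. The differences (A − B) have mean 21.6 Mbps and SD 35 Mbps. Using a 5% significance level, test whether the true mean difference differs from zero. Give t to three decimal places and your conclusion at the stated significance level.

t = 2.309; reject H0

H0: μ_d = 0; H1: μ_d ≠ 0 (paired t-test on the differences, two-sided).
t = d̄/(s_d/√n) = 21.6/(35/√14) = 2.309
df = n − 1 = 13
Two-sided p-value ≈ 0.038
Since p ≈ 0.038 < α = 0.05, reject H0; the evidence is statistically significant.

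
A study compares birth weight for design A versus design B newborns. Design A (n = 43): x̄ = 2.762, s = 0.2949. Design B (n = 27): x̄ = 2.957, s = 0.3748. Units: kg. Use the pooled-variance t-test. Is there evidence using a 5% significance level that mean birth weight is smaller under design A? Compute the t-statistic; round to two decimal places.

Let group 1 = design A, group 2 = design B. H0: μ_1 = μ_2; H1: μ_1 < μ_2 (two-sample pooled-variance t-test, left-tailed).
s_p² = [(43−1)·0.2949² + (27−1)·0.3748²]/(43+27−2) = 0.107425
t = (2.762 − 2.957)/√[0.107425·(1/43 + 1/27)] = -2.42
df = n₁ + n₂ − 2 = 68
p-value = P(T ≤ -2.42) ≈ 0.009
Since p ≈ 0.009 < α = 0.05, reject H0; the data support H1.

-2.42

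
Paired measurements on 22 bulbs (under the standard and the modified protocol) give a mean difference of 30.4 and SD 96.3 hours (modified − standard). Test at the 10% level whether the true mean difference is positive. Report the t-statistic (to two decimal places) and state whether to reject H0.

H0: μ_d = 0; H1: μ_d > 0 (paired t-test on the differences, right-tailed).
t = d̄/(s_d/√n) = 30.4/(96.3/√22) = 1.48
df = n − 1 = 21
p-value = P(T ≥ 1.48) ≈ 0.0768
Since p ≈ 0.0768 < α = 0.1, reject H0; the evidence is statistically significant.

t = 1.48; reject H0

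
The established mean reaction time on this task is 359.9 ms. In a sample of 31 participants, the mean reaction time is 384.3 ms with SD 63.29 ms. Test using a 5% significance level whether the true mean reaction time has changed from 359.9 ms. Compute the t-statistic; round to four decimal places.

2.1465

H0: μ = 359.9; H1: μ ≠ 359.9 (one-sample t-test, two-sided).
t = (x̄ − μ₀)/(s/√n) = (384.3 − 359.9)/(63.29/√31) = 2.1465
df = n − 1 = 30
Two-sided p-value ≈ 0.040
Since p ≈ 0.040 < α = 0.05, reject H0; the evidence is statistically significant.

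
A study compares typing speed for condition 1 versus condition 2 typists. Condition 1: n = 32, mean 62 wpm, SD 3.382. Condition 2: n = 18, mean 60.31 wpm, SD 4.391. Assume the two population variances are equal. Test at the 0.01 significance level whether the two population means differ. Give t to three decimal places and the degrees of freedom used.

t = 1.521, df = 48

Let group 1 = condition 1, group 2 = condition 2. H0: μ_1 = μ_2; H1: μ_1 ≠ μ_2 (two-sample pooled-variance t-test, two-sided).
s_p² = [(32−1)·3.382² + (18−1)·4.391²]/(32+18−2) = 14.2156
t = (62 − 60.31)/√[14.2156·(1/32 + 1/18)] = 1.521
df = n₁ + n₂ − 2 = 48
Two-sided p-value ≈ 0.135
Since p ≈ 0.135 > α = 0.01, fail to reject H0; the data do not provide sufficient evidence against H0.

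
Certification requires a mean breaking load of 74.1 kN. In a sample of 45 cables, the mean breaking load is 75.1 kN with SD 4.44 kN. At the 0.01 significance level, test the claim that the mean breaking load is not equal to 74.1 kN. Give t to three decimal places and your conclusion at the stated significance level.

t = 1.511; fail to reject H0

H0: μ = 74.1; H1: μ ≠ 74.1 (one-sample t-test, two-sided).
t = (x̄ − μ₀)/(s/√n) = (75.1 − 74.1)/(4.44/√45) = 1.511
df = n − 1 = 44
Two-sided p-value ≈ 0.138
Since p ≈ 0.138 > α = 0.01, fail to reject H0; the data do not provide sufficient evidence against H0.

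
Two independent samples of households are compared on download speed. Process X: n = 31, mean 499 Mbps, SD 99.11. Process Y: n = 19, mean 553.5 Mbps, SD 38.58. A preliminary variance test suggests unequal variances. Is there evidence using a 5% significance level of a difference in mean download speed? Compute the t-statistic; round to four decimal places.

Let group 1 = process X, group 2 = process Y. H0: μ_1 = μ_2; H1: μ_1 ≠ μ_2 (Welch's two-sample t-test, two-sided).
t = (x̄_1 − x̄_2)/√(s_1²/n_1 + s_2²/n_2) = (499 − 553.5)/√(99.11²/31 + 38.58²/19) = -2.7415
Welch–Satterthwaite df ≈ 42.35
Two-sided p-value ≈ 0.0089
Since p ≈ 0.0089 < α = 0.05, reject H0; the evidence is statistically significant.

-2.7415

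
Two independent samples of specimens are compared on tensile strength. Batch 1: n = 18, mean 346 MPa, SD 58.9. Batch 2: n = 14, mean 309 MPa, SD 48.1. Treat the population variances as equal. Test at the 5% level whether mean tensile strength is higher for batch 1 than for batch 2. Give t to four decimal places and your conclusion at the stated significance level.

Let group 1 = batch 1, group 2 = batch 2. H0: μ_1 = μ_2; H1: μ_1 > μ_2 (two-sample pooled-variance t-test, right-tailed).
s_p² = [(18−1)·58.9² + (14−1)·48.1²]/(18+14−2) = 2968.45
t = (346 − 309)/√[2968.45·(1/18 + 1/14)] = 1.9057
df = n₁ + n₂ − 2 = 30
p-value = P(T ≥ 1.9057) ≈ 0.033
Since p ≈ 0.033 < α = 0.05, reject H0; the evidence is statistically significant.

t = 1.9057; reject H0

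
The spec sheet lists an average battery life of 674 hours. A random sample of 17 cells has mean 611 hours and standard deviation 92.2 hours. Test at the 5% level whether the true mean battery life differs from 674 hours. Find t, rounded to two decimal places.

H0: μ = 674; H1: μ ≠ 674 (one-sample t-test, two-sided).
t = (x̄ − μ₀)/(s/√n) = (611 − 674)/(92.2/√17) = -2.82
df = n − 1 = 16
Two-sided p-value ≈ 0.012
Since p ≈ 0.012 < α = 0.05, reject H0; the data support H1.

-2.82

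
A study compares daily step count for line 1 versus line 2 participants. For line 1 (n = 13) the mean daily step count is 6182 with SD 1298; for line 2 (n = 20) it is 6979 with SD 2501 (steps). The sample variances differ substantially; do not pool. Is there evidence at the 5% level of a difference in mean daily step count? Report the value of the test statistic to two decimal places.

-1.20

Let group 1 = line 1, group 2 = line 2. H0: μ_1 = μ_2; H1: μ_1 ≠ μ_2 (Welch's two-sample t-test, two-sided).
t = (x̄_1 − x̄_2)/√(s_1²/n_1 + s_2²/n_2) = (6182 − 6979)/√(1298²/13 + 2501²/20) = -1.20
Welch–Satterthwaite df ≈ 29.88
Two-sided p-value ≈ 0.240
Since p ≈ 0.240 > α = 0.05, fail to reject H0; the evidence is not statistically significant.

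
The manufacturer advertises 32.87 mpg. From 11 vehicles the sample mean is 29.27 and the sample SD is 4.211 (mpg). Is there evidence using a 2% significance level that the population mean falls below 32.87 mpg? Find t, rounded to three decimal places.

-2.835

H0: μ = 32.87; H1: μ < 32.87 (one-sample t-test, left-tailed).
t = (x̄ − μ₀)/(s/√n) = (29.27 − 32.87)/(4.211/√11) = -2.835
df = n − 1 = 10
p-value = P(T ≤ -2.835) ≈ 0.009
Since p ≈ 0.009 < α = 0.02, reject H0; the data support H1.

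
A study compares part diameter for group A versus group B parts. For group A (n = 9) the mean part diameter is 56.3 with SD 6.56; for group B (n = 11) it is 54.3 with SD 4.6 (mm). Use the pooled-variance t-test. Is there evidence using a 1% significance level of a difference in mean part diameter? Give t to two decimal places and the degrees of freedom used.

t = 0.80, df = 18

Let group 1 = group A, group 2 = group B. H0: μ_1 = μ_2; H1: μ_1 ≠ μ_2 (two-sample pooled-variance t-test, two-sided).
s_p² = [(9−1)·6.56² + (11−1)·4.6²]/(9+11−2) = 30.8816
t = (56.3 − 54.3)/√[30.8816·(1/9 + 1/11)] = 0.80
df = n₁ + n₂ − 2 = 18
Two-sided p-value ≈ 0.434
Since p ≈ 0.434 > α = 0.01, fail to reject H0; the data do not provide sufficient evidence against H0.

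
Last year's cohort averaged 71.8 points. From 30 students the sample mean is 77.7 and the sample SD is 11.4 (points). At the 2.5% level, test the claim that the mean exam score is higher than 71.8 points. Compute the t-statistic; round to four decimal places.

2.8347

H0: μ = 71.8; H1: μ > 71.8 (one-sample t-test, right-tailed).
t = (x̄ − μ₀)/(s/√n) = (77.7 − 71.8)/(11.4/√30) = 2.8347
df = n − 1 = 29
p-value = P(T ≥ 2.8347) ≈ 0.0041
Since p ≈ 0.0041 < α = 0.025, reject H0; the evidence is statistically significant.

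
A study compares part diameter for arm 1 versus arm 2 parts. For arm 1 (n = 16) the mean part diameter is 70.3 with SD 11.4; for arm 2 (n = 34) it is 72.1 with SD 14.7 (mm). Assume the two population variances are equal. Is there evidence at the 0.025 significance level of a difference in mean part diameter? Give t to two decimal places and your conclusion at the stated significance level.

t = -0.43; fail to reject H0

Let group 1 = arm 1, group 2 = arm 2. H0: μ_1 = μ_2; H1: μ_1 ≠ μ_2 (two-sample pooled-variance t-test, two-sided).
s_p² = [(16−1)·11.4² + (34−1)·14.7²]/(16+34−2) = 189.174
t = (70.3 − 72.1)/√[189.174·(1/16 + 1/34)] = -0.43
df = n₁ + n₂ − 2 = 48
Two-sided p-value ≈ 0.6679
Since p ≈ 0.6679 > α = 0.025, fail to reject H0; the data do not provide sufficient evidence against H0.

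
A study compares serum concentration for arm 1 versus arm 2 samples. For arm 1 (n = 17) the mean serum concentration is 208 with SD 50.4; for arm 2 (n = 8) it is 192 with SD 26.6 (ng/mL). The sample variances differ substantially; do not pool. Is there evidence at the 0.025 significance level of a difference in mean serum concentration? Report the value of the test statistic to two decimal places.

1.04

Let group 1 = arm 1, group 2 = arm 2. H0: μ_1 = μ_2; H1: μ_1 ≠ μ_2 (Welch's two-sample t-test, two-sided).
t = (x̄_1 − x̄_2)/√(s_1²/n_1 + s_2²/n_2) = (208 − 192)/√(50.4²/17 + 26.6²/8) = 1.04
Welch–Satterthwaite df ≈ 22.52
Two-sided p-value ≈ 0.3106
Since p ≈ 0.3106 > α = 0.025, fail to reject H0; the evidence is not statistically significant.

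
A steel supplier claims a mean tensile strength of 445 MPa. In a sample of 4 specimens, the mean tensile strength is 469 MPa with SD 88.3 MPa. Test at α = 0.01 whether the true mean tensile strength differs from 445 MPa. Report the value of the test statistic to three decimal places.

H0: μ = 445; H1: μ ≠ 445 (one-sample t-test, two-sided).
t = (x̄ − μ₀)/(s/√n) = (469 − 445)/(88.3/√4) = 0.544
df = n − 1 = 3
Two-sided p-value ≈ 0.625
Since p ≈ 0.625 > α = 0.01, fail to reject H0; the data do not provide sufficient evidence against H0.

0.544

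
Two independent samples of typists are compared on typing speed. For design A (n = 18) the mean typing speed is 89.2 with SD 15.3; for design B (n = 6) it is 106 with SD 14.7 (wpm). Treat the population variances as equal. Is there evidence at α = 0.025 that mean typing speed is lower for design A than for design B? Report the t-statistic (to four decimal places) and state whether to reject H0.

Let group 1 = design A, group 2 = design B. H0: μ_1 = μ_2; H1: μ_1 < μ_2 (two-sample pooled-variance t-test, left-tailed).
s_p² = [(18−1)·15.3² + (6−1)·14.7²]/(18+6−2) = 229.999
t = (89.2 − 106)/√[229.999·(1/18 + 1/6)] = -2.3499
df = n₁ + n₂ − 2 = 22
p-value = P(T ≤ -2.3499) ≈ 0.014
Since p ≈ 0.014 < α = 0.025, reject H0; the evidence is statistically significant.

t = -2.3499; reject H0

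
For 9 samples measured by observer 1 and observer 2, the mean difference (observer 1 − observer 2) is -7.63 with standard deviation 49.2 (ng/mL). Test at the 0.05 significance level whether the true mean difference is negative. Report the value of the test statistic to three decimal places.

H0: μ_d = 0; H1: μ_d < 0 (paired t-test on the differences, left-tailed).
t = d̄/(s_d/√n) = -7.63/(49.2/√9) = -0.465
df = n − 1 = 8
p-value = P(T ≤ -0.465) ≈ 0.327
Since p ≈ 0.327 > α = 0.05, fail to reject H0; the evidence is not statistically significant.

-0.465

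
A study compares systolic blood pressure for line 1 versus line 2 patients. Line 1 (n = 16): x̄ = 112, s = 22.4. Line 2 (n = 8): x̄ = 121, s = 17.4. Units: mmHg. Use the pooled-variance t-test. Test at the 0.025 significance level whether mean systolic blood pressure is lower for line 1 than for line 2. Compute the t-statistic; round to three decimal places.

-0.993

Let group 1 = line 1, group 2 = line 2. H0: μ_1 = μ_2; H1: μ_1 < μ_2 (two-sample pooled-variance t-test, left-tailed).
s_p² = [(16−1)·22.4² + (8−1)·17.4²]/(16+8−2) = 438.442
t = (112 − 121)/√[438.442·(1/16 + 1/8)] = -0.993
df = n₁ + n₂ − 2 = 22
p-value = P(T ≤ -0.993) ≈ 0.166
Since p ≈ 0.166 > α = 0.025, fail to reject H0; the evidence is not statistically significant.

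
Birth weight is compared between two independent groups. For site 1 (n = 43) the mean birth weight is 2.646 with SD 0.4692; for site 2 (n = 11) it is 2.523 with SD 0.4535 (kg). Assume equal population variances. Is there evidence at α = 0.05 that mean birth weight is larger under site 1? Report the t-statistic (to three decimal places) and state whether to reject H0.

t = 0.781; fail to reject H0

Let group 1 = site 1, group 2 = site 2. H0: μ_1 = μ_2; H1: μ_1 > μ_2 (two-sample pooled-variance t-test, right-tailed).
s_p² = [(43−1)·0.4692² + (11−1)·0.4535²]/(43+11−2) = 0.217363
t = (2.646 − 2.523)/√[0.217363·(1/43 + 1/11)] = 0.781
df = n₁ + n₂ − 2 = 52
p-value = P(T ≥ 0.781) ≈ 0.219
Since p ≈ 0.219 > α = 0.05, fail to reject H0; the data do not provide sufficient evidence against H0.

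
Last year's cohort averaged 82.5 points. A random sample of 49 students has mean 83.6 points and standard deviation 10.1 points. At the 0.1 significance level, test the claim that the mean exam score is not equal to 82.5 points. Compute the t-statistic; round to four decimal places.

H0: μ = 82.5; H1: μ ≠ 82.5 (one-sample t-test, two-sided).
t = (x̄ − μ₀)/(s/√n) = (83.6 − 82.5)/(10.1/√49) = 0.7624
df = n − 1 = 48
Two-sided p-value ≈ 0.450
Since p ≈ 0.450 > α = 0.1, fail to reject H0; the data do not provide sufficient evidence against H0.

0.7624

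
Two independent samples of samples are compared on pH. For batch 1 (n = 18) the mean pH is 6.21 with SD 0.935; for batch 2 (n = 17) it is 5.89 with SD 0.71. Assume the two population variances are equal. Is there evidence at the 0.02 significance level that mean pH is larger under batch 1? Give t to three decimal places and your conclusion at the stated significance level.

Let group 1 = batch 1, group 2 = batch 2. H0: μ_1 = μ_2; H1: μ_1 > μ_2 (two-sample pooled-variance t-test, right-tailed).
s_p² = [(18−1)·0.935² + (17−1)·0.71²]/(18+17−2) = 0.69477
t = (6.21 − 5.89)/√[0.69477·(1/18 + 1/17)] = 1.135
df = n₁ + n₂ − 2 = 33
p-value = P(T ≥ 1.135) ≈ 0.1322
Since p ≈ 0.1322 > α = 0.02, fail to reject H0; the data do not provide sufficient evidence against H0.

t = 1.135; fail to reject H0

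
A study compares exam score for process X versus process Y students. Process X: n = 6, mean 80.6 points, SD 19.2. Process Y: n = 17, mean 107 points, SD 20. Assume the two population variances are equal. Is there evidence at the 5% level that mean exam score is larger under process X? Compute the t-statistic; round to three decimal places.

Let group 1 = process X, group 2 = process Y. H0: μ_1 = μ_2; H1: μ_1 > μ_2 (two-sample pooled-variance t-test, right-tailed).
s_p² = [(6−1)·19.2² + (17−1)·20²]/(6+17−2) = 392.533
t = (80.6 − 107)/√[392.533·(1/6 + 1/17)] = -2.806
df = n₁ + n₂ − 2 = 21
p-value = P(T ≥ -2.806) ≈ 0.995
Since p ≈ 0.995 > α = 0.05, fail to reject H0; the data do not provide sufficient evidence against H0.

-2.806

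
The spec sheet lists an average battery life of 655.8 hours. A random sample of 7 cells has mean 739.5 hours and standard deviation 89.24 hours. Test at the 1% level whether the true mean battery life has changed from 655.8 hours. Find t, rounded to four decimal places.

2.4815

H0: μ = 655.8; H1: μ ≠ 655.8 (one-sample t-test, two-sided).
t = (x̄ − μ₀)/(s/√n) = (739.5 − 655.8)/(89.24/√7) = 2.4815
df = n − 1 = 6
Two-sided p-value ≈ 0.0477
Since p ≈ 0.0477 > α = 0.01, fail to reject H0; the data do not provide sufficient evidence against H0.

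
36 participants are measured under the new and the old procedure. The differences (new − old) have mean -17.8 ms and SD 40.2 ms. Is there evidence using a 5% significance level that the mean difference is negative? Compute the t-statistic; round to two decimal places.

H0: μ_d = 0; H1: μ_d < 0 (paired t-test on the differences, left-tailed).
t = d̄/(s_d/√n) = -17.8/(40.2/√36) = -2.66
df = n − 1 = 35
p-value = P(T ≤ -2.66) ≈ 0.006
Since p ≈ 0.006 < α = 0.05, reject H0; the evidence is statistically significant.

-2.66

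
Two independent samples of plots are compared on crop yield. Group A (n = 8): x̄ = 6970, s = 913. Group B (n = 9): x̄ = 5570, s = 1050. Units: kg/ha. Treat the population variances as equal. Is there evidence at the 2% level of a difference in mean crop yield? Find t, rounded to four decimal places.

Let group 1 = group A, group 2 = group B. H0: μ_1 = μ_2; H1: μ_1 ≠ μ_2 (two-sample pooled-variance t-test, two-sided).
s_p² = [(8−1)·913² + (9−1)·1050²]/(8+9−2) = 976999
t = (6970 − 5570)/√[976999·(1/8 + 1/9)] = 2.9149
df = n₁ + n₂ − 2 = 15
Two-sided p-value ≈ 0.0107
Since p ≈ 0.0107 < α = 0.02, reject H0; the evidence is statistically significant.

2.9149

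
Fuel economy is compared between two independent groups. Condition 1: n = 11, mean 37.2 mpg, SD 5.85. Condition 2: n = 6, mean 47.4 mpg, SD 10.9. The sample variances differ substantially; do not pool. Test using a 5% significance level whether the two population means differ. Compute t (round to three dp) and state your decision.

t = -2.131; fail to reject H0

Let group 1 = condition 1, group 2 = condition 2. H0: μ_1 = μ_2; H1: μ_1 ≠ μ_2 (Welch's two-sample t-test, two-sided).
t = (x̄_1 − x̄_2)/√(s_1²/n_1 + s_2²/n_2) = (37.2 − 47.4)/√(5.85²/11 + 10.9²/6) = -2.131
Welch–Satterthwaite df ≈ 6.61
Two-sided p-value ≈ 0.0729
Since p ≈ 0.0729 > α = 0.05, fail to reject H0; the data do not provide sufficient evidence against H0.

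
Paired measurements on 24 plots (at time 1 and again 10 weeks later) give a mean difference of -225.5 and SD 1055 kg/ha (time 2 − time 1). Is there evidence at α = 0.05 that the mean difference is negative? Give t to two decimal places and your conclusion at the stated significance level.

H0: μ_d = 0; H1: μ_d < 0 (paired t-test on the differences, left-tailed).
t = d̄/(s_d/√n) = -225.5/(1055/√24) = -1.05
df = n − 1 = 23
p-value = P(T ≤ -1.05) ≈ 0.1530
Since p ≈ 0.1530 > α = 0.05, fail to reject H0; the evidence is not statistically significant.

t = -1.05; fail to reject H0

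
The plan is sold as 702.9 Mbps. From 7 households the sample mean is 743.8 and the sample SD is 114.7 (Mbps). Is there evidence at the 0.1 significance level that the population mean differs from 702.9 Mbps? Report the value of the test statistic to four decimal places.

H0: μ = 702.9; H1: μ ≠ 702.9 (one-sample t-test, two-sided).
t = (x̄ − μ₀)/(s/√n) = (743.8 − 702.9)/(114.7/√7) = 0.9434
df = n − 1 = 6
Two-sided p-value ≈ 0.3819
Since p ≈ 0.3819 > α = 0.1, fail to reject H0; the evidence is not statistically significant.

0.9434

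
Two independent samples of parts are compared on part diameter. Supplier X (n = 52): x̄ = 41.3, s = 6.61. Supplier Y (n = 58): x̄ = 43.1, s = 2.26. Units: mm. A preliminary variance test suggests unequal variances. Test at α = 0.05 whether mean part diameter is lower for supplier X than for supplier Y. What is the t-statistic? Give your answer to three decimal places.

Let group 1 = supplier X, group 2 = supplier Y. H0: μ_1 = μ_2; H1: μ_1 < μ_2 (Welch's two-sample t-test, left-tailed).
t = (x̄_1 − x̄_2)/√(s_1²/n_1 + s_2²/n_2) = (41.3 − 43.1)/√(6.61²/52 + 2.26²/58) = -1.868
Welch–Satterthwaite df ≈ 61.64
p-value = P(T ≤ -1.868) ≈ 0.033
Since p ≈ 0.033 < α = 0.05, reject H0; the evidence is statistically significant.

-1.868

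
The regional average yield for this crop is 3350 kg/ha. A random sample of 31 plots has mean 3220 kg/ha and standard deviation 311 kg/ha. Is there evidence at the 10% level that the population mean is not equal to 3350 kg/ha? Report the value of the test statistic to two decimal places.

H0: μ = 3350; H1: μ ≠ 3350 (one-sample t-test, two-sided).
t = (x̄ − μ₀)/(s/√n) = (3220 − 3350)/(311/√31) = -2.33
df = n − 1 = 30
Two-sided p-value ≈ 0.0269
Since p ≈ 0.0269 < α = 0.1, reject H0; the evidence is statistically significant.

-2.33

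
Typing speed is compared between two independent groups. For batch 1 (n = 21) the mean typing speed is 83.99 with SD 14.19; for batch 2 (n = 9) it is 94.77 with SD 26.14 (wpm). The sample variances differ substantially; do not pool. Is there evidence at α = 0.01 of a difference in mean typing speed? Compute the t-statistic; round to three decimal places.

-1.166

Let group 1 = batch 1, group 2 = batch 2. H0: μ_1 = μ_2; H1: μ_1 ≠ μ_2 (Welch's two-sample t-test, two-sided).
t = (x̄_1 − x̄_2)/√(s_1²/n_1 + s_2²/n_2) = (83.99 − 94.77)/√(14.19²/21 + 26.14²/9) = -1.166
Welch–Satterthwaite df ≈ 10.08
Two-sided p-value ≈ 0.2705
Since p ≈ 0.2705 > α = 0.01, fail to reject H0; the evidence is not statistically significant.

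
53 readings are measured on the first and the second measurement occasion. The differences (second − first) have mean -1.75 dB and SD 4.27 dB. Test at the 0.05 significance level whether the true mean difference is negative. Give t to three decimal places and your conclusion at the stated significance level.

H0: μ_d = 0; H1: μ_d < 0 (paired t-test on the differences, left-tailed).
t = d̄/(s_d/√n) = -1.75/(4.27/√53) = -2.984
df = n − 1 = 52
p-value = P(T ≤ -2.984) ≈ 0.0022
Since p ≈ 0.0022 < α = 0.05, reject H0; the data support H1.

t = -2.984; reject H0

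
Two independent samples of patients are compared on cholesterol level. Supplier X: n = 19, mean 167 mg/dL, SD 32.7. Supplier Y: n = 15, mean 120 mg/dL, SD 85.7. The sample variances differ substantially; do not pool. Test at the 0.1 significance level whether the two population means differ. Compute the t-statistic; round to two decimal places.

2.01

Let group 1 = supplier X, group 2 = supplier Y. H0: μ_1 = μ_2; H1: μ_1 ≠ μ_2 (Welch's two-sample t-test, two-sided).
t = (x̄_1 − x̄_2)/√(s_1²/n_1 + s_2²/n_2) = (167 − 120)/√(32.7²/19 + 85.7²/15) = 2.01
Welch–Satterthwaite df ≈ 17.23
Two-sided p-value ≈ 0.0602
Since p ≈ 0.0602 < α = 0.1, reject H0; the data support H1.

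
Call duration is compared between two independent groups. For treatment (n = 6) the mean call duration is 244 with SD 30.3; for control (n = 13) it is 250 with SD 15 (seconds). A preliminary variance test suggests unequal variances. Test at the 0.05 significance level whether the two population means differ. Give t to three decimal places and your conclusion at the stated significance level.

t = -0.460; fail to reject H0

Let group 1 = treatment, group 2 = control. H0: μ_1 = μ_2; H1: μ_1 ≠ μ_2 (Welch's two-sample t-test, two-sided).
t = (x̄_1 − x̄_2)/√(s_1²/n_1 + s_2²/n_2) = (244 − 250)/√(30.3²/6 + 15²/13) = -0.460
Welch–Satterthwaite df ≈ 6.16
Two-sided p-value ≈ 0.6615
Since p ≈ 0.6615 > α = 0.05, fail to reject H0; the evidence is not statistically significant.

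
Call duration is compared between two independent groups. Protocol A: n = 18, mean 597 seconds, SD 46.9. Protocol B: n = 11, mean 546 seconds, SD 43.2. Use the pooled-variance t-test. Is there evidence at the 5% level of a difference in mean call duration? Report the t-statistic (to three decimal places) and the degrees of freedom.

Let group 1 = protocol A, group 2 = protocol B. H0: μ_1 = μ_2; H1: μ_1 ≠ μ_2 (two-sample pooled-variance t-test, two-sided).
s_p² = [(18−1)·46.9² + (11−1)·43.2²]/(18+11−2) = 2076.14
t = (597 − 546)/√[2076.14·(1/18 + 1/11)] = 2.925
df = n₁ + n₂ − 2 = 27
Two-sided p-value ≈ 0.0069
Since p ≈ 0.0069 < α = 0.05, reject H0; the evidence is statistically significant.

t = 2.925, df = 27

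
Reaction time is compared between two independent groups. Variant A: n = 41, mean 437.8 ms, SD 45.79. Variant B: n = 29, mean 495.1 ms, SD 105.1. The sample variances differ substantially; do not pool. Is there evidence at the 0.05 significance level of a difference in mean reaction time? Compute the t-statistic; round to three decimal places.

-2.757

Let group 1 = variant A, group 2 = variant B. H0: μ_1 = μ_2; H1: μ_1 ≠ μ_2 (Welch's two-sample t-test, two-sided).
t = (x̄_1 − x̄_2)/√(s_1²/n_1 + s_2²/n_2) = (437.8 − 495.1)/√(45.79²/41 + 105.1²/29) = -2.757
Welch–Satterthwaite df ≈ 35.57
Two-sided p-value ≈ 0.009
Since p ≈ 0.009 < α = 0.05, reject H0; the evidence is statistically significant.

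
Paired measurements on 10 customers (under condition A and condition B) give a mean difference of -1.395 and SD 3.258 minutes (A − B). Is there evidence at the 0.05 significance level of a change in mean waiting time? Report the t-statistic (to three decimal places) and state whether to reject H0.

H0: μ_d = 0; H1: μ_d ≠ 0 (paired t-test on the differences, two-sided).
t = d̄/(s_d/√n) = -1.395/(3.258/√10) = -1.354
df = n − 1 = 9
Two-sided p-value ≈ 0.2088
Since p ≈ 0.2088 > α = 0.05, fail to reject H0; the evidence is not statistically significant.

t = -1.354; fail to reject H0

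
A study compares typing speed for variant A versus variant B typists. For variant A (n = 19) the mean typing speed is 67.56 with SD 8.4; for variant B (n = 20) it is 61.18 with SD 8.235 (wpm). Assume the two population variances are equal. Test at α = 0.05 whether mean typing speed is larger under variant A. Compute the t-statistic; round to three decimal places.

2.395

Let group 1 = variant A, group 2 = variant B. H0: μ_1 = μ_2; H1: μ_1 > μ_2 (two-sample pooled-variance t-test, right-tailed).
s_p² = [(19−1)·8.4² + (20−1)·8.235²]/(19+20−2) = 69.1505
t = (67.56 − 61.18)/√[69.1505·(1/19 + 1/20)] = 2.395
df = n₁ + n₂ − 2 = 37
p-value = P(T ≥ 2.395) ≈ 0.0109
Since p ≈ 0.0109 < α = 0.05, reject H0; the evidence is statistically significant.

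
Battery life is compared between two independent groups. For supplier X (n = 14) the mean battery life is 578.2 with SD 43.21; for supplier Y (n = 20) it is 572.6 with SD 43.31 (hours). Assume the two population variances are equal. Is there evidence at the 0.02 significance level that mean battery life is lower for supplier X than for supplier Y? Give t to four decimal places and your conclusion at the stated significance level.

Let group 1 = supplier X, group 2 = supplier Y. H0: μ_1 = μ_2; H1: μ_1 < μ_2 (two-sample pooled-variance t-test, left-tailed).
s_p² = [(14−1)·43.21² + (20−1)·43.31²]/(14+20−2) = 1872.24
t = (578.2 − 572.6)/√[1872.24·(1/14 + 1/20)] = 0.3714
df = n₁ + n₂ − 2 = 32
p-value = P(T ≤ 0.3714) ≈ 0.6436
Since p ≈ 0.6436 > α = 0.02, fail to reject H0; the data do not provide sufficient evidence against H0.

t = 0.3714; fail to reject H0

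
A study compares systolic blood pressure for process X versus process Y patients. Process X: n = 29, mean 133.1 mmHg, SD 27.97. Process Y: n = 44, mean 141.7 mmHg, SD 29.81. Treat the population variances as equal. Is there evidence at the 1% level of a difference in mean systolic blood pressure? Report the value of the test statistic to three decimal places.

Let group 1 = process X, group 2 = process Y. H0: μ_1 = μ_2; H1: μ_1 ≠ μ_2 (two-sample pooled-variance t-test, two-sided).
s_p² = [(29−1)·27.97² + (44−1)·29.81²]/(29+44−2) = 846.709
t = (133.1 − 141.7)/√[846.709·(1/29 + 1/44)] = -1.236
df = n₁ + n₂ − 2 = 71
Two-sided p-value ≈ 0.2207
Since p ≈ 0.2207 > α = 0.01, fail to reject H0; the data do not provide sufficient evidence against H0.

-1.236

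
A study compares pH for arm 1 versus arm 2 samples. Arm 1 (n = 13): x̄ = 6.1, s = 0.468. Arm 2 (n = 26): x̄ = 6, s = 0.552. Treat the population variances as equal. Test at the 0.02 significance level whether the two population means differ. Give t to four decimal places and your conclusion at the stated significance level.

Let group 1 = arm 1, group 2 = arm 2. H0: μ_1 = μ_2; H1: μ_1 ≠ μ_2 (two-sample pooled-variance t-test, two-sided).
s_p² = [(13−1)·0.468² + (26−1)·0.552²]/(13+26−2) = 0.276916
t = (6.1 − 6)/√[0.276916·(1/13 + 1/26)] = 0.5594
df = n₁ + n₂ − 2 = 37
Two-sided p-value ≈ 0.5792
Since p ≈ 0.5792 > α = 0.02, fail to reject H0; the evidence is not statistically significant.

t = 0.5594; fail to reject H0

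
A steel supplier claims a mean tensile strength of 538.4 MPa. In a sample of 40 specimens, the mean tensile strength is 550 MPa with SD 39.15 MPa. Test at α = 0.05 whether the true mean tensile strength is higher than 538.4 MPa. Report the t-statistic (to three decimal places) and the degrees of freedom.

t = 1.874, df = 39

H0: μ = 538.4; H1: μ > 538.4 (one-sample t-test, right-tailed).
t = (x̄ − μ₀)/(s/√n) = (550 − 538.4)/(39.15/√40) = 1.874
df = n − 1 = 39
p-value = P(T ≥ 1.874) ≈ 0.0342
Since p ≈ 0.0342 < α = 0.05, reject H0; the data support H1.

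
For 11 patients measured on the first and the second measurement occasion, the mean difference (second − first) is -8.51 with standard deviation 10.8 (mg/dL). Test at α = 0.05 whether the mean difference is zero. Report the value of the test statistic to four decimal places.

-2.6134

H0: μ_d = 0; H1: μ_d ≠ 0 (paired t-test on the differences, two-sided).
t = d̄/(s_d/√n) = -8.51/(10.8/√11) = -2.6134
df = n − 1 = 10
Two-sided p-value ≈ 0.0259
Since p ≈ 0.0259 < α = 0.05, reject H0; the data support H1.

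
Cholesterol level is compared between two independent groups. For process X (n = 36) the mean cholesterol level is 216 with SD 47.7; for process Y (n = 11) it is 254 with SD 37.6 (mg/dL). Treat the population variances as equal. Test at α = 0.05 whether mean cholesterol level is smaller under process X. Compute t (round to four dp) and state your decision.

Let group 1 = process X, group 2 = process Y. H0: μ_1 = μ_2; H1: μ_1 < μ_2 (two-sample pooled-variance t-test, left-tailed).
s_p² = [(36−1)·47.7² + (11−1)·37.6²]/(36+11−2) = 2083.84
t = (216 − 254)/√[2083.84·(1/36 + 1/11)] = -2.4163
df = n₁ + n₂ − 2 = 45
p-value = P(T ≤ -2.4163) ≈ 0.0099
Since p ≈ 0.0099 < α = 0.05, reject H0; the evidence is statistically significant.

t = -2.4163; reject H0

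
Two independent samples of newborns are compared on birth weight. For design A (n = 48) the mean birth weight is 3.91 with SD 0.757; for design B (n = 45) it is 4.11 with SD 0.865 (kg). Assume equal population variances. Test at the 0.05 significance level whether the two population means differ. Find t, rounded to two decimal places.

Let group 1 = design A, group 2 = design B. H0: μ_1 = μ_2; H1: μ_1 ≠ μ_2 (two-sample pooled-variance t-test, two-sided).
s_p² = [(48−1)·0.757² + (45−1)·0.865²]/(48+45−2) = 0.657749
t = (3.91 − 4.11)/√[0.657749·(1/48 + 1/45)] = -1.19
df = n₁ + n₂ − 2 = 91
Two-sided p-value ≈ 0.2377
Since p ≈ 0.2377 > α = 0.05, fail to reject H0; the evidence is not statistically significant.

-1.19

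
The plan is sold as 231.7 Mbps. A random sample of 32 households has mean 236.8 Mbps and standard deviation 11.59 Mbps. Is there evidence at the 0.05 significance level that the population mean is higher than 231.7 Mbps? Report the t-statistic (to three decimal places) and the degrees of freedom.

t = 2.489, df = 31

H0: μ = 231.7; H1: μ > 231.7 (one-sample t-test, right-tailed).
t = (x̄ − μ₀)/(s/√n) = (236.8 − 231.7)/(11.59/√32) = 2.489
df = n − 1 = 31
p-value = P(T ≥ 2.489) ≈ 0.0092
Since p ≈ 0.0092 < α = 0.05, reject H0; the data support H1.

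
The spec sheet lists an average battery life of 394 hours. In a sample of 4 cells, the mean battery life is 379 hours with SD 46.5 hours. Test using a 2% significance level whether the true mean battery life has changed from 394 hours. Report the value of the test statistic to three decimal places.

H0: μ = 394; H1: μ ≠ 394 (one-sample t-test, two-sided).
t = (x̄ − μ₀)/(s/√n) = (379 − 394)/(46.5/√4) = -0.645
df = n − 1 = 3
Two-sided p-value ≈ 0.5648
Since p ≈ 0.5648 > α = 0.02, fail to reject H0; the data do not provide sufficient evidence against H0.

-0.645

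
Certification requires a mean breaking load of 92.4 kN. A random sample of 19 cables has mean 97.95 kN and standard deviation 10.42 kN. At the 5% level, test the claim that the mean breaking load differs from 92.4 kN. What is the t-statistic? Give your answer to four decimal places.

2.3217

H0: μ = 92.4; H1: μ ≠ 92.4 (one-sample t-test, two-sided).
t = (x̄ − μ₀)/(s/√n) = (97.95 − 92.4)/(10.42/√19) = 2.3217
df = n − 1 = 18
Two-sided p-value ≈ 0.032
Since p ≈ 0.032 < α = 0.05, reject H0; the data support H1.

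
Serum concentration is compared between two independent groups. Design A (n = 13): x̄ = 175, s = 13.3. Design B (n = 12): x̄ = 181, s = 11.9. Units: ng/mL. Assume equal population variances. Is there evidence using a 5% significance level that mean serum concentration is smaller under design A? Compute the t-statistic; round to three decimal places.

-1.185

Let group 1 = design A, group 2 = design B. H0: μ_1 = μ_2; H1: μ_1 < μ_2 (two-sample pooled-variance t-test, left-tailed).
s_p² = [(13−1)·13.3² + (12−1)·11.9²]/(13+12−2) = 160.017
t = (175 − 181)/√[160.017·(1/13 + 1/12)] = -1.185
df = n₁ + n₂ − 2 = 23
p-value = P(T ≤ -1.185) ≈ 0.1241
Since p ≈ 0.1241 > α = 0.05, fail to reject H0; the evidence is not statistically significant.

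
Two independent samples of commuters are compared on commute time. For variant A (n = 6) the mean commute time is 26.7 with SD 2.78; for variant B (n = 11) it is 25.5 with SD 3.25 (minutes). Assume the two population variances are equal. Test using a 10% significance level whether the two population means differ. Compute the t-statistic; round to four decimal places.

0.7624

Let group 1 = variant A, group 2 = variant B. H0: μ_1 = μ_2; H1: μ_1 ≠ μ_2 (two-sample pooled-variance t-test, two-sided).
s_p² = [(6−1)·2.78² + (11−1)·3.25²]/(6+11−2) = 9.6178
t = (26.7 − 25.5)/√[9.6178·(1/6 + 1/11)] = 0.7624
df = n₁ + n₂ − 2 = 15
Two-sided p-value ≈ 0.458
Since p ≈ 0.458 > α = 0.1, fail to reject H0; the evidence is not statistically significant.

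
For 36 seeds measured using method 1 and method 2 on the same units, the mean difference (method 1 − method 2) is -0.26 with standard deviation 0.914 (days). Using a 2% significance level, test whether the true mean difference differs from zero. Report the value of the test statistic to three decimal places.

H0: μ_d = 0; H1: μ_d ≠ 0 (paired t-test on the differences, two-sided).
t = d̄/(s_d/√n) = -0.26/(0.914/√36) = -1.707
df = n − 1 = 35
Two-sided p-value ≈ 0.0967
Since p ≈ 0.0967 > α = 0.02, fail to reject H0; the evidence is not statistically significant.

-1.707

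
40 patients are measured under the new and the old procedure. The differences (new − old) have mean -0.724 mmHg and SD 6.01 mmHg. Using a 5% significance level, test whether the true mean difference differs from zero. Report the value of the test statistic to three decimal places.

H0: μ_d = 0; H1: μ_d ≠ 0 (paired t-test on the differences, two-sided).
t = d̄/(s_d/√n) = -0.724/(6.01/√40) = -0.762
df = n − 1 = 39
Two-sided p-value ≈ 0.451
Since p ≈ 0.451 > α = 0.05, fail to reject H0; the evidence is not statistically significant.

-0.762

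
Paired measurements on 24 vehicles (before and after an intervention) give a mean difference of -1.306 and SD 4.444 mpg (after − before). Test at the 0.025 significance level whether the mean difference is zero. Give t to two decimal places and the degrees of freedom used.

t = -1.44, df = 23

H0: μ_d = 0; H1: μ_d ≠ 0 (paired t-test on the differences, two-sided).
t = d̄/(s_d/√n) = -1.306/(4.444/√24) = -1.44
df = n − 1 = 23
Two-sided p-value ≈ 0.163
Since p ≈ 0.163 > α = 0.025, fail to reject H0; the evidence is not statistically significant.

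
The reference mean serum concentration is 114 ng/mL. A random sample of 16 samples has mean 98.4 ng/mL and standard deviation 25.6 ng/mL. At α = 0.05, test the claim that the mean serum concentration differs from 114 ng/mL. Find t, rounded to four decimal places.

H0: μ = 114; H1: μ ≠ 114 (one-sample t-test, two-sided).
t = (x̄ − μ₀)/(s/√n) = (98.4 − 114)/(25.6/√16) = -2.4375
df = n − 1 = 15
Two-sided p-value ≈ 0.0277
Since p ≈ 0.0277 < α = 0.05, reject H0; the evidence is statistically significant.

-2.4375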